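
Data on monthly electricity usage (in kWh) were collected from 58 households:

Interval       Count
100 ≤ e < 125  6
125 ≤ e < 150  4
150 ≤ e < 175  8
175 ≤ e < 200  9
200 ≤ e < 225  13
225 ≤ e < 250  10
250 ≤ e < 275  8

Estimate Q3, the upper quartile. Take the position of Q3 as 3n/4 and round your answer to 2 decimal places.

233.75

Cumulative frequencies: 6, 10, 18, 27, 40, 50, 58
n = 58; position = 3n/4 = 43.5.
This falls in the class 225 ≤ e < 250: L = 225, F = 40, f = 10, h = 25.
Upper quartile ≈ 225 + ((43.5 − 40) / 10) × 25 = 233.7500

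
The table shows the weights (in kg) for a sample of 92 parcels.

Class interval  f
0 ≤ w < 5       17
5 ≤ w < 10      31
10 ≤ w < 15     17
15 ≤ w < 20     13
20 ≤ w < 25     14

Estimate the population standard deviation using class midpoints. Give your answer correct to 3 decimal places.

Midpoints: 2.5, 7.5, 12.5, 17.5, 22.5
n = 92, Σfm = 1030, mean = 11.1957
Σfm² = 15575
Σf(m − x̄)² = Σfm² − (Σfm)²/n = 15575 − 1030²/92 = 4043.4783
Population variance = 4043.4783 / 92 = 43.9509
Standard deviation = √43.9509 = 6.6295

6.630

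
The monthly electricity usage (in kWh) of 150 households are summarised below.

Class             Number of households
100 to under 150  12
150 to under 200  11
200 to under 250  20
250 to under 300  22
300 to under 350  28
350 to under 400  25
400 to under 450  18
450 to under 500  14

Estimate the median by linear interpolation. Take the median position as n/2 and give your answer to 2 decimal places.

Cumulative frequencies: 12, 23, 43, 65, 93, 118, 136, 150
n = 150; position = n/2 = 75.
This falls in the class 300 to under 350: L = 300, F = 65, f = 28, h = 50.
Median ≈ 300 + ((75 − 65) / 28) × 50 = 317.8571

317.86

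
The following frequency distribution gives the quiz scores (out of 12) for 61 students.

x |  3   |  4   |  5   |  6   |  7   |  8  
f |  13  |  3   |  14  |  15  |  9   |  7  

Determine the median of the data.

Cumulative frequencies: 13, 16, 30, 45, 54, 61
n = 61, so the median is the value in position (n+1)/2 = 31.
Position 31 falls at value 6.

6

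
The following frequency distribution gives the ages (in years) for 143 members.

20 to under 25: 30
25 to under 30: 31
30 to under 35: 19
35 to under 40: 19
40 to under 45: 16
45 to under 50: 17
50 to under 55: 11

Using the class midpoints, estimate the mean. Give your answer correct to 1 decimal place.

34.4

Midpoints: 22.5, 27.5, 32.5, 37.5, 42.5, 47.5, 52.5
Σfm = 30×22.5 + 31×27.5 + 19×32.5 + 19×37.5 + 16×42.5 + 17×47.5 + 11×52.5 = 4922.5
n = Σf = 143
Mean = 4922.5 / 143 = 34.4231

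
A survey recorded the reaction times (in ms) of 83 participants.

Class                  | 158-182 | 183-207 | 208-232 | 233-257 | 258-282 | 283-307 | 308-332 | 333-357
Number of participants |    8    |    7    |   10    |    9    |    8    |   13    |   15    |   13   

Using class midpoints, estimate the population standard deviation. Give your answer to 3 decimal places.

56.903

Midpoints: 170, 195, 220, 245, 270, 295, 320, 345
n = 83, Σfm = 22410, mean = 270.0000
Σfm² = 6319450
Σf(m − x̄)² = Σfm² − (Σfm)²/n = 6319450 − 22410²/83 = 268750.0000
Population variance = 268750.0000 / 83 = 3237.9518
Standard deviation = √3237.9518 = 56.9030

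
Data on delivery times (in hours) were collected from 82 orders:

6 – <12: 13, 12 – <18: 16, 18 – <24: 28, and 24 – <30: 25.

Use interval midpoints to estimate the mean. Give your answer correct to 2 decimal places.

Midpoints: 9, 15, 21, 27
Σfm = 13×9 + 16×15 + 28×21 + 25×27 = 1620
n = Σf = 82
Mean = 1620 / 82 = 19.7561

19.76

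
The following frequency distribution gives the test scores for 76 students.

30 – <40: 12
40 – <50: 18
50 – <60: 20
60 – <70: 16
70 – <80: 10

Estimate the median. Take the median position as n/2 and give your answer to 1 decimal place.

54.0

Cumulative frequencies: 12, 30, 50, 66, 76
n = 76; position = n/2 = 38.
This falls in the class 50 – <60: L = 50, F = 30, f = 20, h = 10.
Median ≈ 50 + ((38 − 30) / 20) × 10 = 54.0000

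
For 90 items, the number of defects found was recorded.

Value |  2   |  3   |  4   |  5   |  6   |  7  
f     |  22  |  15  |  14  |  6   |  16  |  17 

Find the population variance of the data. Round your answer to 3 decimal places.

3.511

Values: 2, 3, 4, 5, 6, 7
n = 90, Σfx = 390, mean = 4.3333
Σfx² = 2006
Σf(x − x̄)² = Σfx² − (Σfx)²/n = 2006 − 390²/90 = 316.0000
Population variance = 316.0000 / 90 = 3.5111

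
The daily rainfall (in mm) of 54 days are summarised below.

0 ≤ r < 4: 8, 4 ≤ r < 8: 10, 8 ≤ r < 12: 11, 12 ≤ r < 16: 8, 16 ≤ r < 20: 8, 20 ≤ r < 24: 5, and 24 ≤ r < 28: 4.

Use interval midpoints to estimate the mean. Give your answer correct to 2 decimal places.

Midpoints: 2, 6, 10, 14, 18, 22, 26
Σfm = 8×2 + 10×6 + 11×10 + 8×14 + 8×18 + 5×22 + 4×26 = 656
n = Σf = 54
Mean = 656 / 54 = 12.1481

12.15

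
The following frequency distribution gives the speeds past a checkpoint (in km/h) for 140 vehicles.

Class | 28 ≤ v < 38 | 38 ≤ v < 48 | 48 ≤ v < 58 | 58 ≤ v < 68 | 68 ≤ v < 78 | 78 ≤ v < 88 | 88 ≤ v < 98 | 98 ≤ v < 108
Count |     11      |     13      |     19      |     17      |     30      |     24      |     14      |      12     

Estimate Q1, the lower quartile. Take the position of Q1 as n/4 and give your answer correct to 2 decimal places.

Cumulative frequencies: 11, 24, 43, 60, 90, 114, 128, 140
n = 140; position = n/4 = 35.
This falls in the class 48 ≤ v < 58: L = 48, F = 24, f = 19, h = 10.
Lower quartile ≈ 48 + ((35 − 24) / 19) × 10 = 53.7895

53.79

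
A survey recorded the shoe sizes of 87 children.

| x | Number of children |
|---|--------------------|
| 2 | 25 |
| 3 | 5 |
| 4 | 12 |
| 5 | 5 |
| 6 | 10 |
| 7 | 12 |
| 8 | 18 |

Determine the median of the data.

Cumulative frequencies: 25, 30, 42, 47, 57, 69, 87
n = 87, so the median is the value in position (n+1)/2 = 44.
Position 44 falls at value 5.

5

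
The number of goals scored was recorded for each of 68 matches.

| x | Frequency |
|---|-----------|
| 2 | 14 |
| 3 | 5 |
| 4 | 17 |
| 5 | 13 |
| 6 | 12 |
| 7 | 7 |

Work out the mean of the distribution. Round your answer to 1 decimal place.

Values: 2, 3, 4, 5, 6, 7
Σfx = 14×2 + 5×3 + 17×4 + 13×5 + 12×6 + 7×7 = 297
n = Σf = 68
Mean = 297 / 68 = 4.3676

4.4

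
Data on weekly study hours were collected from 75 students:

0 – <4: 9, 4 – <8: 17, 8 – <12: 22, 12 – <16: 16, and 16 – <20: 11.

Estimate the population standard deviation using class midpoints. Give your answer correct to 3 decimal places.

4.907

Midpoints: 2, 6, 10, 14, 18
n = 75, Σfm = 762, mean = 10.1600
Σfm² = 9548
Σf(m − x̄)² = Σfm² − (Σfm)²/n = 9548 − 762²/75 = 1806.0800
Population variance = 1806.0800 / 75 = 24.0811
Standard deviation = √24.0811 = 4.9072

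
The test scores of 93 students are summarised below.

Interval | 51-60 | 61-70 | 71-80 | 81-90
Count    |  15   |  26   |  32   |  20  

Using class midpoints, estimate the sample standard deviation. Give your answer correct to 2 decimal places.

10.00

Midpoints: 55.5, 65.5, 75.5, 85.5
n = 93, Σfm = 6661.5, mean = 71.6290
Σfm² = 486363.25
Σf(m − x̄)² = Σfm² − (Σfm)²/n = 486363.25 − 6661.5²/93 = 9206.4516
Sample variance = 9206.4516 / 92 = 100.0701
Standard deviation = √100.0701 = 10.0035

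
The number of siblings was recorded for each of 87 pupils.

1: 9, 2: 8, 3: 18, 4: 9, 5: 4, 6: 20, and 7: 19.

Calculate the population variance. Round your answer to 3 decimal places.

4.225

Values: 1, 2, 3, 4, 5, 6, 7
n = 87, Σfx = 388, mean = 4.4598
Σfx² = 2098
Σf(x − x̄)² = Σfx² − (Σfx)²/n = 2098 − 388²/87 = 367.6092
Population variance = 367.6092 / 87 = 4.2254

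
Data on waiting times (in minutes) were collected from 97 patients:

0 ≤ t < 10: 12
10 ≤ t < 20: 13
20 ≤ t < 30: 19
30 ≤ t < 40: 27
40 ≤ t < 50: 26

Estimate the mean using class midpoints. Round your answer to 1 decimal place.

29.3

Midpoints: 5, 15, 25, 35, 45
Σfm = 12×5 + 13×15 + 19×25 + 27×35 + 26×45 = 2845
n = Σf = 97
Mean = 2845 / 97 = 29.3299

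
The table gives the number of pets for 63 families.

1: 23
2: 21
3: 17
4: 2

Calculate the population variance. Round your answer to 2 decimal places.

0.76

Values: 1, 2, 3, 4
n = 63, Σfx = 124, mean = 1.9683
Σfx² = 292
Σf(x − x̄)² = Σfx² − (Σfx)²/n = 292 − 124²/63 = 47.9365
Population variance = 47.9365 / 63 = 0.7609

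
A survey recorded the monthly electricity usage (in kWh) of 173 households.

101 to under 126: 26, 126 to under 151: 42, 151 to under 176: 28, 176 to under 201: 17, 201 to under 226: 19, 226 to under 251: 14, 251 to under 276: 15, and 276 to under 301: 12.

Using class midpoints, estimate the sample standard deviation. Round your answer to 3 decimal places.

Midpoints: 113.5, 138.5, 163.5, 188.5, 213.5, 238.5, 263.5, 288.5
n = 173, Σfm = 31360.5, mean = 181.2746
Σfm² = 6195829.25
Σf(m − x̄)² = Σfm² − (Σfm)²/n = 6195829.25 − 31360.5²/173 = 510968.2081
Sample variance = 510968.2081 / 172 = 2970.7454
Standard deviation = √2970.7454 = 54.5045

54.505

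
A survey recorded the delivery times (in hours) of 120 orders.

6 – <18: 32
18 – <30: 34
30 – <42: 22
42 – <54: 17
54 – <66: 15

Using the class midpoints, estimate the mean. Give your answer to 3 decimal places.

Midpoints: 12, 24, 36, 48, 60
Σfm = 32×12 + 34×24 + 22×36 + 17×48 + 15×60 = 3708
n = Σf = 120
Mean = 3708 / 120 = 30.9000

30.900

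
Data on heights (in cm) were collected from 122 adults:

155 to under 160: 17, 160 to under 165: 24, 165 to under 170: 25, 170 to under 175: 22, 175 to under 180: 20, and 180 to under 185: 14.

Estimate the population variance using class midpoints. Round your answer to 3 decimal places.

Midpoints: 157.5, 162.5, 167.5, 172.5, 177.5, 182.5
n = 122, Σfm = 20665, mean = 169.3852
Σfm² = 3507912.5
Σf(m − x̄)² = Σfm² − (Σfm)²/n = 3507912.5 − 20665²/122 = 7566.3934
Population variance = 7566.3934 / 122 = 62.0196

62.020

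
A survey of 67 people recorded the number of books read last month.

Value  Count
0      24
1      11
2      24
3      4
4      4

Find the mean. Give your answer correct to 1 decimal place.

Values: 0, 1, 2, 3, 4
Σfx = 24×0 + 11×1 + 24×2 + 4×3 + 4×4 = 87
n = Σf = 67
Mean = 87 / 67 = 1.2985

1.3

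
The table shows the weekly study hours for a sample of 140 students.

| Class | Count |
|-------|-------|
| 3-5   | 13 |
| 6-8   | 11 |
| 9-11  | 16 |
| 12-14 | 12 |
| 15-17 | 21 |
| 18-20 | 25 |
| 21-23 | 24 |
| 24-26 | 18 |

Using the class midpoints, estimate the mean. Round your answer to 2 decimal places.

Midpoints: 4, 7, 10, 13, 16, 19, 22, 25
Σfm = 13×4 + 11×7 + 16×10 + 12×13 + 21×16 + 25×19 + 24×22 + 18×25 = 2234
n = Σf = 140
Mean = 2234 / 140 = 15.9571

15.96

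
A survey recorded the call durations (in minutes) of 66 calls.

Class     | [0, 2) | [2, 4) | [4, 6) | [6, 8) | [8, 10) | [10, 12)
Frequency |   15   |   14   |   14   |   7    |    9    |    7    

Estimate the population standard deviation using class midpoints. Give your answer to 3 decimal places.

3.302

Midpoints: 1, 3, 5, 7, 9, 11
n = 66, Σfm = 334, mean = 5.0606
Σfm² = 2410
Σf(m − x̄)² = Σfm² − (Σfm)²/n = 2410 − 334²/66 = 719.7576
Population variance = 719.7576 / 66 = 10.9054
Standard deviation = √10.9054 = 3.3023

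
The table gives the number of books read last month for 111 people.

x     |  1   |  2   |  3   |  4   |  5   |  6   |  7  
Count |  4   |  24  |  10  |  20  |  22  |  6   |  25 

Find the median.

Cumulative frequencies: 4, 28, 38, 58, 80, 86, 111
n = 111, so the median is the value in position (n+1)/2 = 56.
Position 56 falls at value 4.

4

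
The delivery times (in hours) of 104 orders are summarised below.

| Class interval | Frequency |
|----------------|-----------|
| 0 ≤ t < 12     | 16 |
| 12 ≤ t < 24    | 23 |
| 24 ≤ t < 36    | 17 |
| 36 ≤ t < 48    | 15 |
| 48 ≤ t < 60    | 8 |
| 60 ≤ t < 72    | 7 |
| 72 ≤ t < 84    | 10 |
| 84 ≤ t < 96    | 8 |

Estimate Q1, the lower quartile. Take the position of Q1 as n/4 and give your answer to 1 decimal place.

Cumulative frequencies: 16, 39, 56, 71, 79, 86, 96, 104
n = 104; position = n/4 = 26.
This falls in the class 12 ≤ t < 24: L = 12, F = 16, f = 23, h = 12.
Lower quartile ≈ 12 + ((26 − 16) / 23) × 12 = 17.2174

17.2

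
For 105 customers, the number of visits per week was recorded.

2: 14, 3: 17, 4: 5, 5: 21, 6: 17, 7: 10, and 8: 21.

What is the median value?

Cumulative frequencies: 14, 31, 36, 57, 74, 84, 105
n = 105, so the median is the value in position (n+1)/2 = 53.
Position 53 falls at value 5.

5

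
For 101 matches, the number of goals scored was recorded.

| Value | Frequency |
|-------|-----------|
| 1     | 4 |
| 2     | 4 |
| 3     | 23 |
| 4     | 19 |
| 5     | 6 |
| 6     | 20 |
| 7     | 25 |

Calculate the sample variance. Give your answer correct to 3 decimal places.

Values: 1, 2, 3, 4, 5, 6, 7
n = 101, Σfx = 482, mean = 4.7723
Σfx² = 2626
Σf(x − x̄)² = Σfx² − (Σfx)²/n = 2626 − 482²/101 = 325.7624
Sample variance = 325.7624 / 100 = 3.2576

3.258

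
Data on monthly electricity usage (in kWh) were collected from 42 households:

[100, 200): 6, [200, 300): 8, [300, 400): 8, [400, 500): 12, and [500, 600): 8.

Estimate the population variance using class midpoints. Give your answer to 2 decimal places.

Midpoints: 150, 250, 350, 450, 550
n = 42, Σfm = 15500, mean = 369.0476
Σfm² = 6465000
Σf(m − x̄)² = Σfm² − (Σfm)²/n = 6465000 − 15500²/42 = 744761.9048
Population variance = 744761.9048 / 42 = 17732.4263

17732.43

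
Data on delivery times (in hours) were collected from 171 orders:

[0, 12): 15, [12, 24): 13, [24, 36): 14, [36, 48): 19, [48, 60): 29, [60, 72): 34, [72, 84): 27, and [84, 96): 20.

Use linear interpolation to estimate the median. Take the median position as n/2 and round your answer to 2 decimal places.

58.14

Cumulative frequencies: 15, 28, 42, 61, 90, 124, 151, 171
n = 171; position = n/2 = 85.5.
This falls in the class [48, 60): L = 48, F = 61, f = 29, h = 12.
Median ≈ 48 + ((85.5 − 61) / 29) × 12 = 58.1379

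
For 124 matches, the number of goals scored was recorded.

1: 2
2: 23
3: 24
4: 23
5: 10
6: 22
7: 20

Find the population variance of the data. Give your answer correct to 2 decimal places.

Values: 1, 2, 3, 4, 5, 6, 7
n = 124, Σfx = 534, mean = 4.3065
Σfx² = 2700
Σf(x − x̄)² = Σfx² − (Σfx)²/n = 2700 − 534²/124 = 400.3548
Population variance = 400.3548 / 124 = 3.2287

3.23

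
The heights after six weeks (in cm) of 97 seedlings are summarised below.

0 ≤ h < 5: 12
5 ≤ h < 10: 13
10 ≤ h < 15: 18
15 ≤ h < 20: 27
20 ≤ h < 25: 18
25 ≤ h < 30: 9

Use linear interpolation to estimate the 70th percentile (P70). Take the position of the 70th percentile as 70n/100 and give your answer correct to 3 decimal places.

19.611

Cumulative frequencies: 12, 25, 43, 70, 88, 97
n = 97; position = 70n/100 = 67.9.
This falls in the class 15 ≤ h < 20: L = 15, F = 43, f = 27, h = 5.
70th percentile ≈ 15 + ((67.9 − 43) / 27) × 5 = 19.6111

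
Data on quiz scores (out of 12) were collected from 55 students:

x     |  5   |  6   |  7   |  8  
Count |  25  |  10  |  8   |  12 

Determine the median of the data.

6

Cumulative frequencies: 25, 35, 43, 55
n = 55, so the median is the value in position (n+1)/2 = 28.
Position 28 falls at value 6.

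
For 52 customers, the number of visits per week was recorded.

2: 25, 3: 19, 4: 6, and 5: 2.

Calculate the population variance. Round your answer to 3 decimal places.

0.667

Values: 2, 3, 4, 5
n = 52, Σfx = 141, mean = 2.7115
Σfx² = 417
Σf(x − x̄)² = Σfx² − (Σfx)²/n = 417 − 141²/52 = 34.6731
Population variance = 34.6731 / 52 = 0.6668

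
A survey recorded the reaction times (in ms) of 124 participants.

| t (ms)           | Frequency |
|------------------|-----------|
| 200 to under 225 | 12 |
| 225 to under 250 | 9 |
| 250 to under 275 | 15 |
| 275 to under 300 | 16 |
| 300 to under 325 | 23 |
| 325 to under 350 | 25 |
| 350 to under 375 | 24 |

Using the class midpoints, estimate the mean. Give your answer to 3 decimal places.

Midpoints: 212.5, 237.5, 262.5, 287.5, 312.5, 337.5, 362.5
Σfm = 12×212.5 + 9×237.5 + 15×262.5 + 16×287.5 + 23×312.5 + 25×337.5 + 24×362.5 = 37550
n = Σf = 124
Mean = 37550 / 124 = 302.8226

302.823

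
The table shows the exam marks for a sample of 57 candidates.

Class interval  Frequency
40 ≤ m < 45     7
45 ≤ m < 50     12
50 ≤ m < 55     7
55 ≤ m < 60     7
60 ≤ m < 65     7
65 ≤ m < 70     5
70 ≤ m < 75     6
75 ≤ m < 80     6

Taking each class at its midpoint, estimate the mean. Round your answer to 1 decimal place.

58.1

Midpoints: 42.5, 47.5, 52.5, 57.5, 62.5, 67.5, 72.5, 77.5
Σfm = 7×42.5 + 12×47.5 + 7×52.5 + 7×57.5 + 7×62.5 + 5×67.5 + 6×72.5 + 6×77.5 = 3312.5
n = Σf = 57
Mean = 3312.5 / 57 = 58.1140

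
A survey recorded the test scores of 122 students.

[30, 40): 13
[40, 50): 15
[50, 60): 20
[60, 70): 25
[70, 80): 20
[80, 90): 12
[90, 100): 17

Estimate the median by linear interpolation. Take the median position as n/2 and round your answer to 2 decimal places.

65.20

Cumulative frequencies: 13, 28, 48, 73, 93, 105, 122
n = 122; position = n/2 = 61.
This falls in the class [60, 70): L = 60, F = 48, f = 25, h = 10.
Median ≈ 60 + ((61 − 48) / 25) × 10 = 65.2000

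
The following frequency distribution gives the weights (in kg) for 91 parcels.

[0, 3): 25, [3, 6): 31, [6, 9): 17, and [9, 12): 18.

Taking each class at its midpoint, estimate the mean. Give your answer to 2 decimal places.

Midpoints: 1.5, 4.5, 7.5, 10.5
Σfm = 25×1.5 + 31×4.5 + 17×7.5 + 18×10.5 = 493.5
n = Σf = 91
Mean = 493.5 / 91 = 5.4231

5.42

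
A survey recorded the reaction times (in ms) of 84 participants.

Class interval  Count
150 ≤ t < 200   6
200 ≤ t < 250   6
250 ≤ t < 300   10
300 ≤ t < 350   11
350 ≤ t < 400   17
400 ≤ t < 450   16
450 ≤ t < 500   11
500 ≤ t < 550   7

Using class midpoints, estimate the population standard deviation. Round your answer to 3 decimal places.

97.844

Midpoints: 175, 225, 275, 325, 375, 425, 475, 525
n = 84, Σfm = 30800, mean = 366.6667
Σfm² = 12097500
Σf(m − x̄)² = Σfm² − (Σfm)²/n = 12097500 − 30800²/84 = 804166.6667
Population variance = 804166.6667 / 84 = 9573.4127
Standard deviation = √9573.4127 = 97.8438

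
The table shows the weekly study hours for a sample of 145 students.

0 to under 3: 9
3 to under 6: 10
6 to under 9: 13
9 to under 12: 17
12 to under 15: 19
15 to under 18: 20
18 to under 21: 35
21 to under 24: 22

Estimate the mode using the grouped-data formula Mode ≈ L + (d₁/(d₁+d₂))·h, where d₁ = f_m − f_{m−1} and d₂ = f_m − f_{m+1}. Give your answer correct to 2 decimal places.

19.61

Modal class: 18 to under 21 (highest frequency 35).
d₁ = 35 − 20 = 15, d₂ = 35 − 22 = 13
Mode ≈ 18 + (15/(15+13)) × 3 = 18 + 1.6071 = 19.6071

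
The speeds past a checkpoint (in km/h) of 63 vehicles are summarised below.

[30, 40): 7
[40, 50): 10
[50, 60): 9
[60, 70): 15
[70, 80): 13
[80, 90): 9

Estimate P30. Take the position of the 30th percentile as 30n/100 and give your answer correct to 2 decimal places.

52.11

Cumulative frequencies: 7, 17, 26, 41, 54, 63
n = 63; position = 30n/100 = 18.9.
This falls in the class [50, 60): L = 50, F = 17, f = 9, h = 10.
30th percentile ≈ 50 + ((18.9 − 17) / 9) × 10 = 52.1111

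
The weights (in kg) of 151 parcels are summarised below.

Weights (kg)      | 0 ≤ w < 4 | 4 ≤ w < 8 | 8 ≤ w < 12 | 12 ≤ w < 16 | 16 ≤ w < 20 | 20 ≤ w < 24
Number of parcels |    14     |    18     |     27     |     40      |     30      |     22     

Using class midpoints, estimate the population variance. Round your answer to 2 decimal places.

35.67

Midpoints: 2, 6, 10, 14, 18, 22
n = 151, Σfm = 1990, mean = 13.1788
Σfm² = 31612
Σf(m − x̄)² = Σfm² − (Σfm)²/n = 31612 − 1990²/151 = 5386.1722
Population variance = 5386.1722 / 151 = 35.6700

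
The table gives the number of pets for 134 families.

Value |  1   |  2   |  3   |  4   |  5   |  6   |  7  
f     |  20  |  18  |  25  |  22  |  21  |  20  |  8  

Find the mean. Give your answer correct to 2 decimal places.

3.73

Values: 1, 2, 3, 4, 5, 6, 7
Σfx = 20×1 + 18×2 + 25×3 + 22×4 + 21×5 + 20×6 + 8×7 = 500
n = Σf = 134
Mean = 500 / 134 = 3.7313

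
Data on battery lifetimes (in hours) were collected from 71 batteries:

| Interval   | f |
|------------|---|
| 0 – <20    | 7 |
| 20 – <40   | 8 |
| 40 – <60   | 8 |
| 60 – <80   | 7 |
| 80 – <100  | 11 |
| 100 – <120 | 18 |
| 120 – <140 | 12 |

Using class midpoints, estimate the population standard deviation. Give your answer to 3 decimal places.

39.265

Midpoints: 10, 30, 50, 70, 90, 110, 130
n = 71, Σfm = 5730, mean = 80.7042
Σfm² = 571900
Σf(m − x̄)² = Σfm² − (Σfm)²/n = 571900 − 5730²/71 = 109464.7887
Population variance = 109464.7887 / 71 = 1541.7576
Standard deviation = √1541.7576 = 39.2652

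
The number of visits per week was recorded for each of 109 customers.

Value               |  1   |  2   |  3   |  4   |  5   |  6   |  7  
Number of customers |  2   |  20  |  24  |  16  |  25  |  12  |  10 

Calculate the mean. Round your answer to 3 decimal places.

Values: 1, 2, 3, 4, 5, 6, 7
Σfx = 2×1 + 20×2 + 24×3 + 16×4 + 25×5 + 12×6 + 10×7 = 445
n = Σf = 109
Mean = 445 / 109 = 4.0826

4.083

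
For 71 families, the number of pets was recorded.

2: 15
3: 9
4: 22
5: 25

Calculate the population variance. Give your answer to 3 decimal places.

1.285

Values: 2, 3, 4, 5
n = 71, Σfx = 270, mean = 3.8028
Σfx² = 1118
Σf(x − x̄)² = Σfx² − (Σfx)²/n = 1118 − 270²/71 = 91.2394
Population variance = 91.2394 / 71 = 1.2851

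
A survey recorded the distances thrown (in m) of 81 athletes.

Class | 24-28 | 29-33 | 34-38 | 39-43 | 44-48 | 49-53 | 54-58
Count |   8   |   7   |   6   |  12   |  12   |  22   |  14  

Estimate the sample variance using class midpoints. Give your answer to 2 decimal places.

Midpoints: 26, 31, 36, 41, 46, 51, 56
n = 81, Σfm = 3591, mean = 44.3333
Σfm² = 166601
Σf(m − x̄)² = Σfm² − (Σfm)²/n = 166601 − 3591²/81 = 7400.0000
Sample variance = 7400.0000 / 80 = 92.5000

92.50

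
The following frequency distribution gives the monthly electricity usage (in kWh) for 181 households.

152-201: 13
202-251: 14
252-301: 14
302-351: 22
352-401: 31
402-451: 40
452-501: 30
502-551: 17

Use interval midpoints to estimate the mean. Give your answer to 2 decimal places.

Midpoints: 176.5, 226.5, 276.5, 326.5, 376.5, 426.5, 476.5, 526.5
Σfm = 13×176.5 + 14×226.5 + 14×276.5 + 22×326.5 + 31×376.5 + 40×426.5 + 30×476.5 + 17×526.5 = 68496.5
n = Σf = 181
Mean = 68496.5 / 181 = 378.4337

378.43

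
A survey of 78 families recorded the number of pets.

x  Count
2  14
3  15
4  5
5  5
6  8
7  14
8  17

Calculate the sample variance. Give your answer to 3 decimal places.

Values: 2, 3, 4, 5, 6, 7, 8
n = 78, Σfx = 400, mean = 5.1282
Σfx² = 2458
Σf(x − x̄)² = Σfx² − (Σfx)²/n = 2458 − 400²/78 = 406.7179
Sample variance = 406.7179 / 77 = 5.2821

5.282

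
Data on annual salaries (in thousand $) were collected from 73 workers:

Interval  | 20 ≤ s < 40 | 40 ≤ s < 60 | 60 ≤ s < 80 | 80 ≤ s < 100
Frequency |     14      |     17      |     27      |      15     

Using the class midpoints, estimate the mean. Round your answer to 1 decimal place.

Midpoints: 30, 50, 70, 90
Σfm = 14×30 + 17×50 + 27×70 + 15×90 = 4510
n = Σf = 73
Mean = 4510 / 73 = 61.7808

61.8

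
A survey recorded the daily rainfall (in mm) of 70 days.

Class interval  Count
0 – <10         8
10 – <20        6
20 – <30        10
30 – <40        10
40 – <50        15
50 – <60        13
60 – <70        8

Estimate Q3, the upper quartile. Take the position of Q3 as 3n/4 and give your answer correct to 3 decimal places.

52.692

Cumulative frequencies: 8, 14, 24, 34, 49, 62, 70
n = 70; position = 3n/4 = 52.5.
This falls in the class 50 – <60: L = 50, F = 49, f = 13, h = 10.
Upper quartile ≈ 50 + ((52.5 − 49) / 13) × 10 = 52.6923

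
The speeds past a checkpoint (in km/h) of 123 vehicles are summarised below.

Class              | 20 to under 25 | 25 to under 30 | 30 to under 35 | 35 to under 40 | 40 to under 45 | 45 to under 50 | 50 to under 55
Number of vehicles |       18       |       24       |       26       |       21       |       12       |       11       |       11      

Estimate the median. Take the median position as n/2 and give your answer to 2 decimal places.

Cumulative frequencies: 18, 42, 68, 89, 101, 112, 123
n = 123; position = n/2 = 61.5.
This falls in the class 30 to under 35: L = 30, F = 42, f = 26, h = 5.
Median ≈ 30 + ((61.5 − 42) / 26) × 5 = 33.7500

33.75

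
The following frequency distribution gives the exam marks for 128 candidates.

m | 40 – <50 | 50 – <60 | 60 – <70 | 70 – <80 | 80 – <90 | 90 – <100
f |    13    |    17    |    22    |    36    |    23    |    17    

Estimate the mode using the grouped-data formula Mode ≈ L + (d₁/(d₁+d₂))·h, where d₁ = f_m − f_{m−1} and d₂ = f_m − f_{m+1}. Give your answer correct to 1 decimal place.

75.2

Modal class: 70 – <80 (highest frequency 36).
d₁ = 36 − 22 = 14, d₂ = 36 − 23 = 13
Mode ≈ 70 + (14/(14+13)) × 10 = 70 + 5.1852 = 75.1852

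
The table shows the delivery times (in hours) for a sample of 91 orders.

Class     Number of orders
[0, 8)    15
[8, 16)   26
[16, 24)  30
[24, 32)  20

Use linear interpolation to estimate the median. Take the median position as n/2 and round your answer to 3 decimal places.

Cumulative frequencies: 15, 41, 71, 91
n = 91; position = n/2 = 45.5.
This falls in the class [16, 24): L = 16, F = 41, f = 30, h = 8.
Median ≈ 16 + ((45.5 − 41) / 30) × 8 = 17.2000

17.200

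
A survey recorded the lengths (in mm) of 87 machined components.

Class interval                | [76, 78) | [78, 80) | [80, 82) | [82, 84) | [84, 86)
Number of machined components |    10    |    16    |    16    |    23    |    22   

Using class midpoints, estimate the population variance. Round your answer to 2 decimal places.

Midpoints: 77, 79, 81, 83, 85
n = 87, Σfm = 7109, mean = 81.7126
Σfm² = 581519
Σf(m − x̄)² = Σfm² − (Σfm)²/n = 581519 − 7109²/87 = 623.8161
Population variance = 623.8161 / 87 = 7.1703

7.17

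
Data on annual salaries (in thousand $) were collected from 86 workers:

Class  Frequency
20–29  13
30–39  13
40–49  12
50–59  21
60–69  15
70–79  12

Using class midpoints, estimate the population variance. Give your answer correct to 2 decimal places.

Midpoints: 24.5, 34.5, 44.5, 54.5, 64.5, 74.5
n = 86, Σfm = 4307, mean = 50.0814
Σfm² = 238421.5
Σf(m − x̄)² = Σfm² − (Σfm)²/n = 238421.5 − 4307²/86 = 22720.9302
Population variance = 22720.9302 / 86 = 264.1969

264.20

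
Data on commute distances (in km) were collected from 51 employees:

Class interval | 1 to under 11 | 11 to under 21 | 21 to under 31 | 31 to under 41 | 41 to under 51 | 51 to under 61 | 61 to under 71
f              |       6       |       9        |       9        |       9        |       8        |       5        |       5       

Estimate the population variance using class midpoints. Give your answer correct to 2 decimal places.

331.72

Midpoints: 6, 16, 26, 36, 46, 56, 66
n = 51, Σfm = 1716, mean = 33.6471
Σfm² = 74656
Σf(m − x̄)² = Σfm² − (Σfm)²/n = 74656 − 1716²/51 = 16917.6471
Population variance = 16917.6471 / 51 = 331.7186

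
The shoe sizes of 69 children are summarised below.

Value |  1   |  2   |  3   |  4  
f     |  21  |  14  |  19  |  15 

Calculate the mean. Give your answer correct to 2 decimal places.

Values: 1, 2, 3, 4
Σfx = 21×1 + 14×2 + 19×3 + 15×4 = 166
n = Σf = 69
Mean = 166 / 69 = 2.4058

2.41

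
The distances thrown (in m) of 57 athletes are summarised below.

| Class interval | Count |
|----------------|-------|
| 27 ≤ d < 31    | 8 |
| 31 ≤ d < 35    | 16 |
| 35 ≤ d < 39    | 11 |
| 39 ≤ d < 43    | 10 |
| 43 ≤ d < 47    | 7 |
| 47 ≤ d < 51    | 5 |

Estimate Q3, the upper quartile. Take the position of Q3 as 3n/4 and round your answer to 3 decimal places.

Cumulative frequencies: 8, 24, 35, 45, 52, 57
n = 57; position = 3n/4 = 42.75.
This falls in the class 39 ≤ d < 43: L = 39, F = 35, f = 10, h = 4.
Upper quartile ≈ 39 + ((42.75 − 35) / 10) × 4 = 42.1000

42.100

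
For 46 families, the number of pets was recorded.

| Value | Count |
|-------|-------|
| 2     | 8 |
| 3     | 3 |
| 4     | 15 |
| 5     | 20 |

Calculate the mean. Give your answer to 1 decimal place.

Values: 2, 3, 4, 5
Σfx = 8×2 + 3×3 + 15×4 + 20×5 = 185
n = Σf = 46
Mean = 185 / 46 = 4.0217

4.0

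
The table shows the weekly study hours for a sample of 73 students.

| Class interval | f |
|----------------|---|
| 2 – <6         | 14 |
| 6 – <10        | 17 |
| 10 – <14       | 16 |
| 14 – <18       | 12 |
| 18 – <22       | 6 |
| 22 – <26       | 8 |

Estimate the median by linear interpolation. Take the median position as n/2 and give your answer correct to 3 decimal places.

Cumulative frequencies: 14, 31, 47, 59, 65, 73
n = 73; position = n/2 = 36.5.
This falls in the class 10 – <14: L = 10, F = 31, f = 16, h = 4.
Median ≈ 10 + ((36.5 − 31) / 16) × 4 = 11.3750

11.375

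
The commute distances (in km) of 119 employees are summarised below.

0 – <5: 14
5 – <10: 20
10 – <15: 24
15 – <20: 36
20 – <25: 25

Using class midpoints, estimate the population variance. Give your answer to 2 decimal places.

Midpoints: 2.5, 7.5, 12.5, 17.5, 22.5
n = 119, Σfm = 1677.5, mean = 14.0966
Σfm² = 28643.75
Σf(m − x̄)² = Σfm² − (Σfm)²/n = 28643.75 − 1677.5²/119 = 4996.6387
Population variance = 4996.6387 / 119 = 41.9886

41.99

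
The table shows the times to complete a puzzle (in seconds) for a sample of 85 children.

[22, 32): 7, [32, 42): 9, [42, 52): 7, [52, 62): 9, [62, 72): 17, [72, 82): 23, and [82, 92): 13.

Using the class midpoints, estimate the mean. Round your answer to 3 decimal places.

63.588

Midpoints: 27, 37, 47, 57, 67, 77, 87
Σfm = 7×27 + 9×37 + 7×47 + 9×57 + 17×67 + 23×77 + 13×87 = 5405
n = Σf = 85
Mean = 5405 / 85 = 63.5882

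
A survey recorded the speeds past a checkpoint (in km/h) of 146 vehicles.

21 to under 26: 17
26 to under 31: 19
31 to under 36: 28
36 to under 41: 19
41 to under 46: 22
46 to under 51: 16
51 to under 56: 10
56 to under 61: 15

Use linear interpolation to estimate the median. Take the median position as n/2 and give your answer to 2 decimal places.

Cumulative frequencies: 17, 36, 64, 83, 105, 121, 131, 146
n = 146; position = n/2 = 73.
This falls in the class 36 to under 41: L = 36, F = 64, f = 19, h = 5.
Median ≈ 36 + ((73 − 64) / 19) × 5 = 38.3684

38.37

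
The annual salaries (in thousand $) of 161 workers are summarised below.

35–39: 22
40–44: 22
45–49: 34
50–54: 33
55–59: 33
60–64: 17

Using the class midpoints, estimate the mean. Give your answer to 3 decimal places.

Midpoints: 37, 42, 47, 52, 57, 62
Σfm = 22×37 + 22×42 + 34×47 + 33×52 + 33×57 + 17×62 = 7987
n = Σf = 161
Mean = 7987 / 161 = 49.6087

49.609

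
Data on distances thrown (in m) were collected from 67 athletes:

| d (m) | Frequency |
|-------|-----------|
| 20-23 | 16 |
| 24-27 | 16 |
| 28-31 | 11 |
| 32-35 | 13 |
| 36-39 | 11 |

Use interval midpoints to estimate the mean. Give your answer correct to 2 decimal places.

Midpoints: 21.5, 25.5, 29.5, 33.5, 37.5
Σfm = 16×21.5 + 16×25.5 + 11×29.5 + 13×33.5 + 11×37.5 = 1924.5
n = Σf = 67
Mean = 1924.5 / 67 = 28.7239

28.72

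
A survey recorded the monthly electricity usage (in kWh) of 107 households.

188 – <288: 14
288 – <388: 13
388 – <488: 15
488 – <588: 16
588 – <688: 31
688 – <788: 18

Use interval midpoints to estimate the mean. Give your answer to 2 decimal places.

Midpoints: 238, 338, 438, 538, 638, 738
Σfm = 14×238 + 13×338 + 15×438 + 16×538 + 31×638 + 18×738 = 55966
n = Σf = 107
Mean = 55966 / 107 = 523.0467

523.05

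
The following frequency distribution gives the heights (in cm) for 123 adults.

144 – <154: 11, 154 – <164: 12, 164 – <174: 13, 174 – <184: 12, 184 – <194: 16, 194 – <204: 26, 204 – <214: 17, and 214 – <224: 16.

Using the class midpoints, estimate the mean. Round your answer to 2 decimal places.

Midpoints: 149, 159, 169, 179, 189, 199, 209, 219
Σfm = 11×149 + 12×159 + 13×169 + 12×179 + 16×189 + 26×199 + 17×209 + 16×219 = 23147
n = Σf = 123
Mean = 23147 / 123 = 188.1870

188.19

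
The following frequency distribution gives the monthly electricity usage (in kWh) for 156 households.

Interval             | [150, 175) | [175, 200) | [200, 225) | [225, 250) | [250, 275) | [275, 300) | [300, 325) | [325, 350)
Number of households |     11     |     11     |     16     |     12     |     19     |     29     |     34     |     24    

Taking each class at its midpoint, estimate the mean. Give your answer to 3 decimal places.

270.192

Midpoints: 162.5, 187.5, 212.5, 237.5, 262.5, 287.5, 312.5, 337.5
Σfm = 11×162.5 + 11×187.5 + 16×212.5 + 12×237.5 + 19×262.5 + 29×287.5 + 34×312.5 + 24×337.5 = 42150
n = Σf = 156
Mean = 42150 / 156 = 270.1923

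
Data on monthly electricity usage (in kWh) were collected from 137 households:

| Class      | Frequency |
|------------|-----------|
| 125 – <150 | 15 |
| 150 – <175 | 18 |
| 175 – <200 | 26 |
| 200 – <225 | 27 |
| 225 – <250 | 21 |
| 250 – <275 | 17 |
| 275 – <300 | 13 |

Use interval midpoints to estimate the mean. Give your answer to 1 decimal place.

Midpoints: 137.5, 162.5, 187.5, 212.5, 237.5, 262.5, 287.5
Σfm = 15×137.5 + 18×162.5 + 26×187.5 + 27×212.5 + 21×237.5 + 17×262.5 + 13×287.5 = 28787.5
n = Σf = 137
Mean = 28787.5 / 137 = 210.1277

210.1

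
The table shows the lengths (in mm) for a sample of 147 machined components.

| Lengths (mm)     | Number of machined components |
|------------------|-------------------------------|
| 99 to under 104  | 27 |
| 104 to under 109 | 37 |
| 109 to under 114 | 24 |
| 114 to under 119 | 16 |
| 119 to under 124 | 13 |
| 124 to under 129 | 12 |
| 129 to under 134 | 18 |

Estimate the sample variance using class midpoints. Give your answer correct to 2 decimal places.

Midpoints: 101.5, 106.5, 111.5, 116.5, 121.5, 126.5, 131.5
n = 147, Σfm = 16685.5, mean = 113.5068
Σfm² = 1908550.75
Σf(m − x̄)² = Σfm² − (Σfm)²/n = 1908550.75 − 16685.5²/147 = 14632.9932
Sample variance = 14632.9932 / 146 = 100.2260

100.23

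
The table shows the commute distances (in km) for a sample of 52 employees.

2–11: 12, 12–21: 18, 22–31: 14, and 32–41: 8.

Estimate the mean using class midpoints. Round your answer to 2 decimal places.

19.96

Midpoints: 6.5, 16.5, 26.5, 36.5
Σfm = 12×6.5 + 18×16.5 + 14×26.5 + 8×36.5 = 1038
n = Σf = 52
Mean = 1038 / 52 = 19.9615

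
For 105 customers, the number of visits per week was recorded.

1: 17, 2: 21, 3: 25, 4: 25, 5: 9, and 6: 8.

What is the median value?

3

Cumulative frequencies: 17, 38, 63, 88, 97, 105
n = 105, so the median is the value in position (n+1)/2 = 53.
Position 53 falls at value 3.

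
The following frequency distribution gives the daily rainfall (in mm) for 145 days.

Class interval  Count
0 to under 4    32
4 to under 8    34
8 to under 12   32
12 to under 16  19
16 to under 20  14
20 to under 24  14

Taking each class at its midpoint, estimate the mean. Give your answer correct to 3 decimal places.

Midpoints: 2, 6, 10, 14, 18, 22
Σfm = 32×2 + 34×6 + 32×10 + 19×14 + 14×18 + 14×22 = 1414
n = Σf = 145
Mean = 1414 / 145 = 9.7517

9.752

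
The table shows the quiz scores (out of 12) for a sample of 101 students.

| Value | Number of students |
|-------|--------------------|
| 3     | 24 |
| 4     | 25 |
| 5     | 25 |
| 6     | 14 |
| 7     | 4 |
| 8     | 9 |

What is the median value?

Cumulative frequencies: 24, 49, 74, 88, 92, 101
n = 101, so the median is the value in position (n+1)/2 = 51.
Position 51 falls at value 5.

5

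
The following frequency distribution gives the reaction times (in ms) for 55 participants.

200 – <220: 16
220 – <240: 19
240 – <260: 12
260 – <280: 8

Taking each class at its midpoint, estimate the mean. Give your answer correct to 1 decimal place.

234.4

Midpoints: 210, 230, 250, 270
Σfm = 16×210 + 19×230 + 12×250 + 8×270 = 12890
n = Σf = 55
Mean = 12890 / 55 = 234.3636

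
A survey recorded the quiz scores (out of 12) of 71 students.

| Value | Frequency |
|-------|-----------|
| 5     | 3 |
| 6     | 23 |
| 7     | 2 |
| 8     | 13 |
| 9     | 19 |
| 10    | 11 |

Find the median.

8

Cumulative frequencies: 3, 26, 28, 41, 60, 71
n = 71, so the median is the value in position (n+1)/2 = 36.
Position 36 falls at value 8.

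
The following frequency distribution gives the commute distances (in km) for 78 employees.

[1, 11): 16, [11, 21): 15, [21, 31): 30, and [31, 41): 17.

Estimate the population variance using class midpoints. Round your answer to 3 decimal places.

Midpoints: 6, 16, 26, 36
n = 78, Σfm = 1728, mean = 22.1538
Σfm² = 46728
Σf(m − x̄)² = Σfm² − (Σfm)²/n = 46728 − 1728²/78 = 8446.1538
Population variance = 8446.1538 / 78 = 108.2840

108.284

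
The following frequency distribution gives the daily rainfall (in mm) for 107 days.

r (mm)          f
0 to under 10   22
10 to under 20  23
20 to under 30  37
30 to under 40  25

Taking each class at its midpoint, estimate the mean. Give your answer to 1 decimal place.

21.1

Midpoints: 5, 15, 25, 35
Σfm = 22×5 + 23×15 + 37×25 + 25×35 = 2255
n = Σf = 107
Mean = 2255 / 107 = 21.0748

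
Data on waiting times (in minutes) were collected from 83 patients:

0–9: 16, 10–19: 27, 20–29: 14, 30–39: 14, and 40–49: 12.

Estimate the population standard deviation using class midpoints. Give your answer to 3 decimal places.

Midpoints: 4.5, 14.5, 24.5, 34.5, 44.5
n = 83, Σfm = 1823.5, mean = 21.9699
Σfm² = 54830.75
Σf(m − x̄)² = Σfm² − (Σfm)²/n = 54830.75 − 1823.5²/83 = 14768.6747
Population variance = 14768.6747 / 83 = 177.9358
Standard deviation = √177.9358 = 13.3393

13.339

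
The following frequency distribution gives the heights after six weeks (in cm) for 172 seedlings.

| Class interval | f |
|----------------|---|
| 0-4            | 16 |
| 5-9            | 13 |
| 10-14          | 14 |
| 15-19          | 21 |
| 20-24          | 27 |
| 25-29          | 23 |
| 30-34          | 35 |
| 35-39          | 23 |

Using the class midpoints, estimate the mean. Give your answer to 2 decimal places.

22.29

Midpoints: 2, 7, 12, 17, 22, 27, 32, 37
Σfm = 16×2 + 13×7 + 14×12 + 21×17 + 27×22 + 23×27 + 35×32 + 23×37 = 3834
n = Σf = 172
Mean = 3834 / 172 = 22.2907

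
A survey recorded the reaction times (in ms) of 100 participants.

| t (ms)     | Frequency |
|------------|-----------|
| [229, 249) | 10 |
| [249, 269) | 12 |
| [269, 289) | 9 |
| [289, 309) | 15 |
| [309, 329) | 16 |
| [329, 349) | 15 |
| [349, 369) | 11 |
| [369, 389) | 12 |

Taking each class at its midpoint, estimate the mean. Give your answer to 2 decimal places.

311.80

Midpoints: 239, 259, 279, 299, 319, 339, 359, 379
Σfm = 10×239 + 12×259 + 9×279 + 15×299 + 16×319 + 15×339 + 11×359 + 12×379 = 31180
n = Σf = 100
Mean = 31180 / 100 = 311.8000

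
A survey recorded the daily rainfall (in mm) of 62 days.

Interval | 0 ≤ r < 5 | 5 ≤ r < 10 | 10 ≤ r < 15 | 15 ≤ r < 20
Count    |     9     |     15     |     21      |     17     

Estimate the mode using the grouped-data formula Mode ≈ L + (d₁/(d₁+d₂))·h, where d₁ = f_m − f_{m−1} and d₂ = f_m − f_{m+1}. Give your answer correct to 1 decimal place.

Modal class: 10 ≤ r < 15 (highest frequency 21).
d₁ = 21 − 15 = 6, d₂ = 21 − 17 = 4
Mode ≈ 10 + (6/(6+4)) × 5 = 10 + 3.0000 = 13.0000

13.0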